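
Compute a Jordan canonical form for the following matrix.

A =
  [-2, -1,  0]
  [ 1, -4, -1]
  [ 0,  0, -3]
J_3(-3)

The characteristic polynomial is
  det(x·I − A) = x^3 + 9*x^2 + 27*x + 27 = (x + 3)^3

Eigenvalues and multiplicities (the geometric multiplicity of λ is n − rank(A − λI), which equals the number of Jordan blocks for λ):
  λ = -3: algebraic multiplicity = 3, geometric multiplicity = 1

Determining the block sizes for each eigenvalue:
  λ = -3: one block (gm = 1), so the single block has size am = 3 → block sizes [3]

Assembling the blocks gives a Jordan form
J =
  [-3,  1,  0]
  [ 0, -3,  1]
  [ 0,  0, -3]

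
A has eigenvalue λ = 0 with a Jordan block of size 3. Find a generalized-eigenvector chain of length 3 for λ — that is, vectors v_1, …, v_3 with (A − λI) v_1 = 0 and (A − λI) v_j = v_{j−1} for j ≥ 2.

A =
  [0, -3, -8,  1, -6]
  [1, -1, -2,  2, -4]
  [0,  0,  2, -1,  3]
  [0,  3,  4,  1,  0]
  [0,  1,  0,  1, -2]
A Jordan chain for λ = 0 of length 3:
v_1 = (-3, -1, 0, 3, 1)ᵀ
v_2 = (0, 1, 0, 0, 0)ᵀ
v_3 = (1, 0, 0, 0, 0)ᵀ

Let N = A − (0)·I. We want v_3 with N^3 v_3 = 0 but N^2 v_3 ≠ 0; then v_{j-1} := N · v_j for j = 3, …, 2.

Pick v_3 = (1, 0, 0, 0, 0)ᵀ.
Then v_2 = N · v_3 = (0, 1, 0, 0, 0)ᵀ.
Then v_1 = N · v_2 = (-3, -1, 0, 3, 1)ᵀ.

Sanity check: (A − (0)·I) v_1 = (0, 0, 0, 0, 0)ᵀ = 0. ✓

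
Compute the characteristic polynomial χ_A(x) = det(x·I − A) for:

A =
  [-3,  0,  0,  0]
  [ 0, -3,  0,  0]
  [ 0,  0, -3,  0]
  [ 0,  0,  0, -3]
x^4 + 12*x^3 + 54*x^2 + 108*x + 81

Expanding det(x·I − A) (e.g. by cofactor expansion or by noting that A is similar to its Jordan form J, which has the same characteristic polynomial as A) gives
  χ_A(x) = x^4 + 12*x^3 + 54*x^2 + 108*x + 81
which factors as (x + 3)^4. The eigenvalues (with algebraic multiplicities) are λ = -3 with multiplicity 4.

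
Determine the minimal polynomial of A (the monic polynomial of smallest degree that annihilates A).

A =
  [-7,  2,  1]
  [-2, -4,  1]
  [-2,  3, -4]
x^3 + 15*x^2 + 75*x + 125

The characteristic polynomial is χ_A(x) = (x + 5)^3, so the eigenvalues are known. The minimal polynomial is
  m_A(x) = Π_λ (x − λ)^{k_λ}
where k_λ is the size of the *largest* Jordan block for λ (equivalently, the smallest k with (A − λI)^k v = 0 for every generalised eigenvector v of λ).

  λ = -5: largest Jordan block has size 3, contributing (x + 5)^3

So m_A(x) = (x + 5)^3 = x^3 + 15*x^2 + 75*x + 125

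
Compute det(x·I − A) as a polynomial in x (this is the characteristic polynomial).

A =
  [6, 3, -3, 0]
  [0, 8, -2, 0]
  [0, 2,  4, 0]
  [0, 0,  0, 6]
x^4 - 24*x^3 + 216*x^2 - 864*x + 1296

Expanding det(x·I − A) (e.g. by cofactor expansion or by noting that A is similar to its Jordan form J, which has the same characteristic polynomial as A) gives
  χ_A(x) = x^4 - 24*x^3 + 216*x^2 - 864*x + 1296
which factors as (x - 6)^4. The eigenvalues (with algebraic multiplicities) are λ = 6 with multiplicity 4.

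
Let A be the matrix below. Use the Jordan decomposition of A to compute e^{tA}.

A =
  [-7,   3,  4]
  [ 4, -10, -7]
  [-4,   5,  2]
e^{tA} =
  [-2*t*exp(-5*t) + exp(-5*t), -t^2*exp(-5*t)/2 + 3*t*exp(-5*t), -t^2*exp(-5*t)/2 + 4*t*exp(-5*t)]
  [4*t*exp(-5*t), t^2*exp(-5*t) - 5*t*exp(-5*t) + exp(-5*t), t^2*exp(-5*t) - 7*t*exp(-5*t)]
  [-4*t*exp(-5*t), -t^2*exp(-5*t) + 5*t*exp(-5*t), -t^2*exp(-5*t) + 7*t*exp(-5*t) + exp(-5*t)]

Strategy: write A = P · J · P⁻¹ where J is a Jordan canonical form, so e^{tA} = P · e^{tJ} · P⁻¹, and e^{tJ} can be computed block-by-block.

A has Jordan form
J =
  [-5,  1,  0]
  [ 0, -5,  1]
  [ 0,  0, -5]
(up to reordering of blocks).

Per-block formulas:
  For a 3×3 Jordan block J_3(-5): exp(t · J_3(-5)) = e^(-5t)·(I + t·N + (t^2/2)·N^2), where N is the 3×3 nilpotent shift.

After assembling e^{tJ} and conjugating by P, we get:

e^{tA} =
  [-2*t*exp(-5*t) + exp(-5*t), -t^2*exp(-5*t)/2 + 3*t*exp(-5*t), -t^2*exp(-5*t)/2 + 4*t*exp(-5*t)]
  [4*t*exp(-5*t), t^2*exp(-5*t) - 5*t*exp(-5*t) + exp(-5*t), t^2*exp(-5*t) - 7*t*exp(-5*t)]
  [-4*t*exp(-5*t), -t^2*exp(-5*t) + 5*t*exp(-5*t), -t^2*exp(-5*t) + 7*t*exp(-5*t) + exp(-5*t)]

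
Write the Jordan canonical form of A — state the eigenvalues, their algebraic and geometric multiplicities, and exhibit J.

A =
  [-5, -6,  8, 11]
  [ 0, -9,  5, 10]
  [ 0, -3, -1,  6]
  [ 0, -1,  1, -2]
J_1(-5) ⊕ J_2(-4) ⊕ J_1(-4)

The characteristic polynomial is
  det(x·I − A) = x^4 + 17*x^3 + 108*x^2 + 304*x + 320 = (x + 4)^3*(x + 5)

Eigenvalues and multiplicities (the geometric multiplicity of λ is n − rank(A − λI), which equals the number of Jordan blocks for λ):
  λ = -5: algebraic multiplicity = 1, geometric multiplicity = 1
  λ = -4: algebraic multiplicity = 3, geometric multiplicity = 2

Determining the block sizes for each eigenvalue:
  λ = -5: one block (gm = 1), so the single block has size am = 1 → block sizes [1]
  λ = -4: 2 blocks summing to 3 forces exactly one block of size 2 and the rest size 1 → block sizes [2, 1]

Assembling the blocks gives a Jordan form
J =
  [-5,  0,  0,  0]
  [ 0, -4,  1,  0]
  [ 0,  0, -4,  0]
  [ 0,  0,  0, -4]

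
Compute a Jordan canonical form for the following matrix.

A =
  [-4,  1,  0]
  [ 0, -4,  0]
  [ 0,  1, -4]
J_2(-4) ⊕ J_1(-4)

The characteristic polynomial is
  det(x·I − A) = x^3 + 12*x^2 + 48*x + 64 = (x + 4)^3

Eigenvalues and multiplicities (the geometric multiplicity of λ is n − rank(A − λI), which equals the number of Jordan blocks for λ):
  λ = -4: algebraic multiplicity = 3, geometric multiplicity = 2

Determining the block sizes for each eigenvalue:
  λ = -4: 2 blocks summing to 3 forces exactly one block of size 2 and the rest size 1 → block sizes [2, 1]

Assembling the blocks gives a Jordan form
J =
  [-4,  1,  0]
  [ 0, -4,  0]
  [ 0,  0, -4]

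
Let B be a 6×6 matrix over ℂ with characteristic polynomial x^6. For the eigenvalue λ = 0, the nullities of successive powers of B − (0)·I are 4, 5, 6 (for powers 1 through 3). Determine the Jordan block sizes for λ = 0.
Block sizes for λ = 0: [3, 1, 1, 1]

From the dimensions of kernels of powers, the number of Jordan blocks of size at least j is d_j − d_{j−1} where d_j = dim ker(N^j) (with d_0 = 0). Computing the differences gives [4, 1, 1].
The number of blocks of size exactly k is (#blocks of size ≥ k) − (#blocks of size ≥ k + 1), so the partition is: 3 block(s) of size 1, 1 block(s) of size 3.
In nonincreasing order the block sizes are [3, 1, 1, 1].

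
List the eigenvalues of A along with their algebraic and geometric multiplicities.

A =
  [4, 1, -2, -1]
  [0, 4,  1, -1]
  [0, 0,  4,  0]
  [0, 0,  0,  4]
λ = 4: alg = 4, geom = 2

Step 1 — factor the characteristic polynomial to read off the algebraic multiplicities:
  χ_A(x) = (x - 4)^4

Step 2 — compute geometric multiplicities via the rank-nullity identity g(λ) = n − rank(A − λI):
  rank(A − (4)·I) = 2, so dim ker(A − (4)·I) = n − 2 = 2

Summary:
  λ = 4: algebraic multiplicity = 4, geometric multiplicity = 2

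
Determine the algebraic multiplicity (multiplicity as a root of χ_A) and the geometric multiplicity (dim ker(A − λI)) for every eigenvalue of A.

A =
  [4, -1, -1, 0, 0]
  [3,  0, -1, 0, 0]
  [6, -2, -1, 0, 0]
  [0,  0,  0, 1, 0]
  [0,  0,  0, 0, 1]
λ = 1: alg = 5, geom = 4

Step 1 — factor the characteristic polynomial to read off the algebraic multiplicities:
  χ_A(x) = (x - 1)^5

Step 2 — compute geometric multiplicities via the rank-nullity identity g(λ) = n − rank(A − λI):
  rank(A − (1)·I) = 1, so dim ker(A − (1)·I) = n − 1 = 4

Summary:
  λ = 1: algebraic multiplicity = 5, geometric multiplicity = 4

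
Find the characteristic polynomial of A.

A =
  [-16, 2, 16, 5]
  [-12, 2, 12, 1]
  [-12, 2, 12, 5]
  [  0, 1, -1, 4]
x^4 - 2*x^3 - 12*x^2 + 40*x - 32

Expanding det(x·I − A) (e.g. by cofactor expansion or by noting that A is similar to its Jordan form J, which has the same characteristic polynomial as A) gives
  χ_A(x) = x^4 - 2*x^3 - 12*x^2 + 40*x - 32
which factors as (x - 2)^3*(x + 4). The eigenvalues (with algebraic multiplicities) are λ = -4 with multiplicity 1, λ = 2 with multiplicity 3.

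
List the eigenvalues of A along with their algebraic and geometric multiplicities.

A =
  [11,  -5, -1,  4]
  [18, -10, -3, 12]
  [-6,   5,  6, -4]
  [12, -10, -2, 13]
λ = 5: alg = 4, geom = 3

Step 1 — factor the characteristic polynomial to read off the algebraic multiplicities:
  χ_A(x) = (x - 5)^4

Step 2 — compute geometric multiplicities via the rank-nullity identity g(λ) = n − rank(A − λI):
  rank(A − (5)·I) = 1, so dim ker(A − (5)·I) = n − 1 = 3

Summary:
  λ = 5: algebraic multiplicity = 4, geometric multiplicity = 3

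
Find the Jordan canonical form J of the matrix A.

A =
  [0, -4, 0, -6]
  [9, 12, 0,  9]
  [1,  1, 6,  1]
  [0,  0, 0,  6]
J_3(6) ⊕ J_1(6)

The characteristic polynomial is
  det(x·I − A) = x^4 - 24*x^3 + 216*x^2 - 864*x + 1296 = (x - 6)^4

Eigenvalues and multiplicities (the geometric multiplicity of λ is n − rank(A − λI), which equals the number of Jordan blocks for λ):
  λ = 6: algebraic multiplicity = 4, geometric multiplicity = 2

Determining the block sizes for each eigenvalue:
  λ = 6: with am = 4 and gm = 2, the partition is not yet determined (e.g. several partitions of 4 into 2 parts exist). Let N = A − (6)·I. Computing rank(N^1) = 2, rank(N^2) = 1, rank(N^3) = 0; the number of blocks of size ≥ j is rank(N^{j−1}) − rank(N^j), giving [2, 1, 1]. So we have 1 block(s) of size 3, 1 block(s) of size 1 → block sizes [3, 1]

Assembling the blocks gives a Jordan form
J =
  [6, 1, 0, 0]
  [0, 6, 1, 0]
  [0, 0, 6, 0]
  [0, 0, 0, 6]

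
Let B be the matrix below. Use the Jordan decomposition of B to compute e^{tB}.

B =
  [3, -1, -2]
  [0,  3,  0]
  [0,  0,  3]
e^{tB} =
  [exp(3*t), -t*exp(3*t), -2*t*exp(3*t)]
  [0, exp(3*t), 0]
  [0, 0, exp(3*t)]

Strategy: write B = P · J · P⁻¹ where J is a Jordan canonical form, so e^{tB} = P · e^{tJ} · P⁻¹, and e^{tJ} can be computed block-by-block.

B has Jordan form
J =
  [3, 1, 0]
  [0, 3, 0]
  [0, 0, 3]
(up to reordering of blocks).

Per-block formulas:
  For a 1×1 block at λ = 3: exp(t · [3]) = [e^(3t)].
  For a 2×2 Jordan block J_2(3): exp(t · J_2(3)) = e^(3t)·(I + t·N), where N is the 2×2 nilpotent shift.

After assembling e^{tJ} and conjugating by P, we get:

e^{tB} =
  [exp(3*t), -t*exp(3*t), -2*t*exp(3*t)]
  [0, exp(3*t), 0]
  [0, 0, exp(3*t)]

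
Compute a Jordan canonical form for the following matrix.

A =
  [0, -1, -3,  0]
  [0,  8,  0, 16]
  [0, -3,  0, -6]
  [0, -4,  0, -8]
J_3(0) ⊕ J_1(0)

The characteristic polynomial is
  det(x·I − A) = x^4

Eigenvalues and multiplicities (the geometric multiplicity of λ is n − rank(A − λI), which equals the number of Jordan blocks for λ):
  λ = 0: algebraic multiplicity = 4, geometric multiplicity = 2

Determining the block sizes for each eigenvalue:
  λ = 0: with am = 4 and gm = 2, the partition is not yet determined (e.g. several partitions of 4 into 2 parts exist). Let N = A − (0)·I. Computing rank(N^1) = 2, rank(N^2) = 1, rank(N^3) = 0; the number of blocks of size ≥ j is rank(N^{j−1}) − rank(N^j), giving [2, 1, 1]. So we have 1 block(s) of size 3, 1 block(s) of size 1 → block sizes [3, 1]

Assembling the blocks gives a Jordan form
J =
  [0, 1, 0, 0]
  [0, 0, 1, 0]
  [0, 0, 0, 0]
  [0, 0, 0, 0]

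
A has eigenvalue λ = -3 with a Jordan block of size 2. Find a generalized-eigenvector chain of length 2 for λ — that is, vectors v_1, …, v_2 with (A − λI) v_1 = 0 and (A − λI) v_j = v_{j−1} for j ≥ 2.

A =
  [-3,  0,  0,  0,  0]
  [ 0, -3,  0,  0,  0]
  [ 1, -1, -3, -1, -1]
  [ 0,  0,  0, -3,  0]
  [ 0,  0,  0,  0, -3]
A Jordan chain for λ = -3 of length 2:
v_1 = (0, 0, 1, 0, 0)ᵀ
v_2 = (1, 0, 0, 0, 0)ᵀ

Let N = A − (-3)·I. We want v_2 with N^2 v_2 = 0 but N^1 v_2 ≠ 0; then v_{j-1} := N · v_j for j = 2, …, 2.

Pick v_2 = (1, 0, 0, 0, 0)ᵀ.
Then v_1 = N · v_2 = (0, 0, 1, 0, 0)ᵀ.

Sanity check: (A − (-3)·I) v_1 = (0, 0, 0, 0, 0)ᵀ = 0. ✓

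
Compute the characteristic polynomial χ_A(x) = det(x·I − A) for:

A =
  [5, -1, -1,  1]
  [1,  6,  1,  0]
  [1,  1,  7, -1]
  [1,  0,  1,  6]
x^4 - 24*x^3 + 216*x^2 - 864*x + 1296

Expanding det(x·I − A) (e.g. by cofactor expansion or by noting that A is similar to its Jordan form J, which has the same characteristic polynomial as A) gives
  χ_A(x) = x^4 - 24*x^3 + 216*x^2 - 864*x + 1296
which factors as (x - 6)^4. The eigenvalues (with algebraic multiplicities) are λ = 6 with multiplicity 4.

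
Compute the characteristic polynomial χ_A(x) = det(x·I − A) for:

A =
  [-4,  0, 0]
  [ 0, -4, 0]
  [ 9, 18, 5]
x^3 + 3*x^2 - 24*x - 80

Expanding det(x·I − A) (e.g. by cofactor expansion or by noting that A is similar to its Jordan form J, which has the same characteristic polynomial as A) gives
  χ_A(x) = x^3 + 3*x^2 - 24*x - 80
which factors as (x - 5)*(x + 4)^2. The eigenvalues (with algebraic multiplicities) are λ = -4 with multiplicity 2, λ = 5 with multiplicity 1.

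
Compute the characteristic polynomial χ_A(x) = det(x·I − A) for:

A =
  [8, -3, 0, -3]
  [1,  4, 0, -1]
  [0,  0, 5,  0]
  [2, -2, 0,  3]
x^4 - 20*x^3 + 150*x^2 - 500*x + 625

Expanding det(x·I − A) (e.g. by cofactor expansion or by noting that A is similar to its Jordan form J, which has the same characteristic polynomial as A) gives
  χ_A(x) = x^4 - 20*x^3 + 150*x^2 - 500*x + 625
which factors as (x - 5)^4. The eigenvalues (with algebraic multiplicities) are λ = 5 with multiplicity 4.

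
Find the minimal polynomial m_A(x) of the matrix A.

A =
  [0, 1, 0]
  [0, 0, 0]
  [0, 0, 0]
x^2

The characteristic polynomial is χ_A(x) = x^3, so the eigenvalues are known. The minimal polynomial is
  m_A(x) = Π_λ (x − λ)^{k_λ}
where k_λ is the size of the *largest* Jordan block for λ (equivalently, the smallest k with (A − λI)^k v = 0 for every generalised eigenvector v of λ).

  λ = 0: largest Jordan block has size 2, contributing (x − 0)^2

So m_A(x) = x^2 = x^2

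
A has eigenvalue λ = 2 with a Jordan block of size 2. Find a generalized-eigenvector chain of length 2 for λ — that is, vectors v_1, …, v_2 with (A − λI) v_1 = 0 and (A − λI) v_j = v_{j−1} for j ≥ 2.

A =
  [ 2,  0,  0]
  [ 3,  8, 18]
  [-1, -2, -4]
A Jordan chain for λ = 2 of length 2:
v_1 = (0, 3, -1)ᵀ
v_2 = (1, 0, 0)ᵀ

Let N = A − (2)·I. We want v_2 with N^2 v_2 = 0 but N^1 v_2 ≠ 0; then v_{j-1} := N · v_j for j = 2, …, 2.

Pick v_2 = (1, 0, 0)ᵀ.
Then v_1 = N · v_2 = (0, 3, -1)ᵀ.

Sanity check: (A − (2)·I) v_1 = (0, 0, 0)ᵀ = 0. ✓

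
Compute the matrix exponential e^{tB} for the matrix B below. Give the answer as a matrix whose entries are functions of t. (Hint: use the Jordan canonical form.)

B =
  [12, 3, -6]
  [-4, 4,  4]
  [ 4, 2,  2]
e^{tB} =
  [6*t*exp(6*t) + exp(6*t), 3*t*exp(6*t), -6*t*exp(6*t)]
  [-4*t*exp(6*t), -2*t*exp(6*t) + exp(6*t), 4*t*exp(6*t)]
  [4*t*exp(6*t), 2*t*exp(6*t), -4*t*exp(6*t) + exp(6*t)]

Strategy: write B = P · J · P⁻¹ where J is a Jordan canonical form, so e^{tB} = P · e^{tJ} · P⁻¹, and e^{tJ} can be computed block-by-block.

B has Jordan form
J =
  [6, 1, 0]
  [0, 6, 0]
  [0, 0, 6]
(up to reordering of blocks).

Per-block formulas:
  For a 2×2 Jordan block J_2(6): exp(t · J_2(6)) = e^(6t)·(I + t·N), where N is the 2×2 nilpotent shift.
  For a 1×1 block at λ = 6: exp(t · [6]) = [e^(6t)].

After assembling e^{tJ} and conjugating by P, we get:

e^{tB} =
  [6*t*exp(6*t) + exp(6*t), 3*t*exp(6*t), -6*t*exp(6*t)]
  [-4*t*exp(6*t), -2*t*exp(6*t) + exp(6*t), 4*t*exp(6*t)]
  [4*t*exp(6*t), 2*t*exp(6*t), -4*t*exp(6*t) + exp(6*t)]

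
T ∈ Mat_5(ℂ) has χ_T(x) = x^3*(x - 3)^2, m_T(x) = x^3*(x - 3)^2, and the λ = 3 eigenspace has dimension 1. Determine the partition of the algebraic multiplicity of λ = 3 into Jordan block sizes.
Block sizes for λ = 3: [2]

Step 1 — from the characteristic polynomial, algebraic multiplicity of λ = 3 is 2. From dim ker(T − (3)·I) = 1, there are exactly 1 Jordan blocks for λ = 3.
Step 2 — from the minimal polynomial, the factor (x − 3)^2 tells us the largest block for λ = 3 has size 2.
Step 3 — with total size 2, 1 blocks, and largest block 2, the block sizes (in nonincreasing order) are [2].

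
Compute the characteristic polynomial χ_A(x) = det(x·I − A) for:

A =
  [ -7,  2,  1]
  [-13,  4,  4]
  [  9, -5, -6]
x^3 + 9*x^2 + 27*x + 27

Expanding det(x·I − A) (e.g. by cofactor expansion or by noting that A is similar to its Jordan form J, which has the same characteristic polynomial as A) gives
  χ_A(x) = x^3 + 9*x^2 + 27*x + 27
which factors as (x + 3)^3. The eigenvalues (with algebraic multiplicities) are λ = -3 with multiplicity 3.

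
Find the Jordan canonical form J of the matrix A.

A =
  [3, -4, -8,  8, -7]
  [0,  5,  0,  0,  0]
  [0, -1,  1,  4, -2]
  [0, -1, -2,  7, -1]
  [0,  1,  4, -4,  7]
J_1(3) ⊕ J_3(5) ⊕ J_1(5)

The characteristic polynomial is
  det(x·I − A) = x^5 - 23*x^4 + 210*x^3 - 950*x^2 + 2125*x - 1875 = (x - 5)^4*(x - 3)

Eigenvalues and multiplicities (the geometric multiplicity of λ is n − rank(A − λI), which equals the number of Jordan blocks for λ):
  λ = 3: algebraic multiplicity = 1, geometric multiplicity = 1
  λ = 5: algebraic multiplicity = 4, geometric multiplicity = 2

Determining the block sizes for each eigenvalue:
  λ = 3: one block (gm = 1), so the single block has size am = 1 → block sizes [1]
  λ = 5: with am = 4 and gm = 2, the partition is not yet determined (e.g. several partitions of 4 into 2 parts exist). Let N = A − (5)·I. Computing rank(N^1) = 3, rank(N^2) = 2, rank(N^3) = 1; the number of blocks of size ≥ j is rank(N^{j−1}) − rank(N^j), giving [2, 1, 1]. So we have 1 block(s) of size 3, 1 block(s) of size 1 → block sizes [3, 1]

Assembling the blocks gives a Jordan form
J =
  [3, 0, 0, 0, 0]
  [0, 5, 1, 0, 0]
  [0, 0, 5, 1, 0]
  [0, 0, 0, 5, 0]
  [0, 0, 0, 0, 5]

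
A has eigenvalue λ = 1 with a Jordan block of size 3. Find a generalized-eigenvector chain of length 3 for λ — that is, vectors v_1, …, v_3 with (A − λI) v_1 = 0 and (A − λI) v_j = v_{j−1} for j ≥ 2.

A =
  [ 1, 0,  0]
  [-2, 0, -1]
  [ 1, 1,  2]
A Jordan chain for λ = 1 of length 3:
v_1 = (0, 1, -1)ᵀ
v_2 = (0, -2, 1)ᵀ
v_3 = (1, 0, 0)ᵀ

Let N = A − (1)·I. We want v_3 with N^3 v_3 = 0 but N^2 v_3 ≠ 0; then v_{j-1} := N · v_j for j = 3, …, 2.

Pick v_3 = (1, 0, 0)ᵀ.
Then v_2 = N · v_3 = (0, -2, 1)ᵀ.
Then v_1 = N · v_2 = (0, 1, -1)ᵀ.

Sanity check: (A − (1)·I) v_1 = (0, 0, 0)ᵀ = 0. ✓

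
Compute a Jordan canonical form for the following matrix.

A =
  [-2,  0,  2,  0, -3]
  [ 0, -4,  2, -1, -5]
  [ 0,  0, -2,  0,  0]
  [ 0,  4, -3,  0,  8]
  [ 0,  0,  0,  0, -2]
J_3(-2) ⊕ J_2(-2)

The characteristic polynomial is
  det(x·I − A) = x^5 + 10*x^4 + 40*x^3 + 80*x^2 + 80*x + 32 = (x + 2)^5

Eigenvalues and multiplicities (the geometric multiplicity of λ is n − rank(A − λI), which equals the number of Jordan blocks for λ):
  λ = -2: algebraic multiplicity = 5, geometric multiplicity = 2

Determining the block sizes for each eigenvalue:
  λ = -2: with am = 5 and gm = 2, the partition is not yet determined (e.g. several partitions of 5 into 2 parts exist). Let N = A − (-2)·I. Computing rank(N^1) = 3, rank(N^2) = 1, rank(N^3) = 0; the number of blocks of size ≥ j is rank(N^{j−1}) − rank(N^j), giving [2, 2, 1]. So we have 1 block(s) of size 3, 1 block(s) of size 2 → block sizes [3, 2]

Assembling the blocks gives a Jordan form
J =
  [-2,  1,  0,  0,  0]
  [ 0, -2,  1,  0,  0]
  [ 0,  0, -2,  0,  0]
  [ 0,  0,  0, -2,  1]
  [ 0,  0,  0,  0, -2]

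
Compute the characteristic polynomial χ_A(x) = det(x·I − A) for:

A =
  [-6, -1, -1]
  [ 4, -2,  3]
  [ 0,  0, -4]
x^3 + 12*x^2 + 48*x + 64

Expanding det(x·I − A) (e.g. by cofactor expansion or by noting that A is similar to its Jordan form J, which has the same characteristic polynomial as A) gives
  χ_A(x) = x^3 + 12*x^2 + 48*x + 64
which factors as (x + 4)^3. The eigenvalues (with algebraic multiplicities) are λ = -4 with multiplicity 3.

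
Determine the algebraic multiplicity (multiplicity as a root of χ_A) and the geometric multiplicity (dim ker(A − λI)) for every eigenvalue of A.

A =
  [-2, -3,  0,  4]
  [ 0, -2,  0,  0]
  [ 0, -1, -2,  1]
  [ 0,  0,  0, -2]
λ = -2: alg = 4, geom = 2

Step 1 — factor the characteristic polynomial to read off the algebraic multiplicities:
  χ_A(x) = (x + 2)^4

Step 2 — compute geometric multiplicities via the rank-nullity identity g(λ) = n − rank(A − λI):
  rank(A − (-2)·I) = 2, so dim ker(A − (-2)·I) = n − 2 = 2

Summary:
  λ = -2: algebraic multiplicity = 4, geometric multiplicity = 2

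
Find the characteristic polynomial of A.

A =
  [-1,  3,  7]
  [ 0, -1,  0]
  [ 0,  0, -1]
x^3 + 3*x^2 + 3*x + 1

Expanding det(x·I − A) (e.g. by cofactor expansion or by noting that A is similar to its Jordan form J, which has the same characteristic polynomial as A) gives
  χ_A(x) = x^3 + 3*x^2 + 3*x + 1
which factors as (x + 1)^3. The eigenvalues (with algebraic multiplicities) are λ = -1 with multiplicity 3.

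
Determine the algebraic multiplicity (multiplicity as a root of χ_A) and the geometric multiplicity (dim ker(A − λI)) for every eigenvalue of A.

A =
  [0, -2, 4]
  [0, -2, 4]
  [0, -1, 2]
λ = 0: alg = 3, geom = 2

Step 1 — factor the characteristic polynomial to read off the algebraic multiplicities:
  χ_A(x) = x^3

Step 2 — compute geometric multiplicities via the rank-nullity identity g(λ) = n − rank(A − λI):
  rank(A − (0)·I) = 1, so dim ker(A − (0)·I) = n − 1 = 2

Summary:
  λ = 0: algebraic multiplicity = 3, geometric multiplicity = 2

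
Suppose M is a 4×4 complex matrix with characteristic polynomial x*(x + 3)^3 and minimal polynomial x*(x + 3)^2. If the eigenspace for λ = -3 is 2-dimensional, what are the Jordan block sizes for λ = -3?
Block sizes for λ = -3: [2, 1]

Step 1 — from the characteristic polynomial, algebraic multiplicity of λ = -3 is 3. From dim ker(M − (-3)·I) = 2, there are exactly 2 Jordan blocks for λ = -3.
Step 2 — from the minimal polynomial, the factor (x + 3)^2 tells us the largest block for λ = -3 has size 2.
Step 3 — with total size 3, 2 blocks, and largest block 2, the block sizes (in nonincreasing order) are [2, 1].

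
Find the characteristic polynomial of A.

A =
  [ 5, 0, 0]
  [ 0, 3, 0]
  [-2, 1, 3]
x^3 - 11*x^2 + 39*x - 45

Expanding det(x·I − A) (e.g. by cofactor expansion or by noting that A is similar to its Jordan form J, which has the same characteristic polynomial as A) gives
  χ_A(x) = x^3 - 11*x^2 + 39*x - 45
which factors as (x - 5)*(x - 3)^2. The eigenvalues (with algebraic multiplicities) are λ = 3 with multiplicity 2, λ = 5 with multiplicity 1.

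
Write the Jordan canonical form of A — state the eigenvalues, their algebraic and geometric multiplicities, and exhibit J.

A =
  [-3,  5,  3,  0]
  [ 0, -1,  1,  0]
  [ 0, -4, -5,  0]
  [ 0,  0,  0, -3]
J_3(-3) ⊕ J_1(-3)

The characteristic polynomial is
  det(x·I − A) = x^4 + 12*x^3 + 54*x^2 + 108*x + 81 = (x + 3)^4

Eigenvalues and multiplicities (the geometric multiplicity of λ is n − rank(A − λI), which equals the number of Jordan blocks for λ):
  λ = -3: algebraic multiplicity = 4, geometric multiplicity = 2

Determining the block sizes for each eigenvalue:
  λ = -3: with am = 4 and gm = 2, the partition is not yet determined (e.g. several partitions of 4 into 2 parts exist). Let N = A − (-3)·I. Computing rank(N^1) = 2, rank(N^2) = 1, rank(N^3) = 0; the number of blocks of size ≥ j is rank(N^{j−1}) − rank(N^j), giving [2, 1, 1]. So we have 1 block(s) of size 3, 1 block(s) of size 1 → block sizes [3, 1]

Assembling the blocks gives a Jordan form
J =
  [-3,  1,  0,  0]
  [ 0, -3,  1,  0]
  [ 0,  0, -3,  0]
  [ 0,  0,  0, -3]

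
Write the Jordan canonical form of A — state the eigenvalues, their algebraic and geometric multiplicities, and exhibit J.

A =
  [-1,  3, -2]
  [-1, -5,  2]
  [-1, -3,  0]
J_2(-2) ⊕ J_1(-2)

The characteristic polynomial is
  det(x·I − A) = x^3 + 6*x^2 + 12*x + 8 = (x + 2)^3

Eigenvalues and multiplicities (the geometric multiplicity of λ is n − rank(A − λI), which equals the number of Jordan blocks for λ):
  λ = -2: algebraic multiplicity = 3, geometric multiplicity = 2

Determining the block sizes for each eigenvalue:
  λ = -2: 2 blocks summing to 3 forces exactly one block of size 2 and the rest size 1 → block sizes [2, 1]

Assembling the blocks gives a Jordan form
J =
  [-2,  1,  0]
  [ 0, -2,  0]
  [ 0,  0, -2]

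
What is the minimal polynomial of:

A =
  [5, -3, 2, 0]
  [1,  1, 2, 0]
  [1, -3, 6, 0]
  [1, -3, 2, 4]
x^2 - 8*x + 16

The characteristic polynomial is χ_A(x) = (x - 4)^4, so the eigenvalues are known. The minimal polynomial is
  m_A(x) = Π_λ (x − λ)^{k_λ}
where k_λ is the size of the *largest* Jordan block for λ (equivalently, the smallest k with (A − λI)^k v = 0 for every generalised eigenvector v of λ).

  λ = 4: largest Jordan block has size 2, contributing (x − 4)^2

So m_A(x) = (x - 4)^2 = x^2 - 8*x + 16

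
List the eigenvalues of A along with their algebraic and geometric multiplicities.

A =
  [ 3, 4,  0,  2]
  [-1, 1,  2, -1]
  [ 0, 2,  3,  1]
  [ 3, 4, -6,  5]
λ = 3: alg = 4, geom = 2

Step 1 — factor the characteristic polynomial to read off the algebraic multiplicities:
  χ_A(x) = (x - 3)^4

Step 2 — compute geometric multiplicities via the rank-nullity identity g(λ) = n − rank(A − λI):
  rank(A − (3)·I) = 2, so dim ker(A − (3)·I) = n − 2 = 2

Summary:
  λ = 3: algebraic multiplicity = 4, geometric multiplicity = 2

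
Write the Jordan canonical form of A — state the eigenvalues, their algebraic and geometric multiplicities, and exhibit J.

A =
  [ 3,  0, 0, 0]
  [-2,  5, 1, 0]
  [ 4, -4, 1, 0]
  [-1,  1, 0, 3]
J_3(3) ⊕ J_1(3)

The characteristic polynomial is
  det(x·I − A) = x^4 - 12*x^3 + 54*x^2 - 108*x + 81 = (x - 3)^4

Eigenvalues and multiplicities (the geometric multiplicity of λ is n − rank(A − λI), which equals the number of Jordan blocks for λ):
  λ = 3: algebraic multiplicity = 4, geometric multiplicity = 2

Determining the block sizes for each eigenvalue:
  λ = 3: with am = 4 and gm = 2, the partition is not yet determined (e.g. several partitions of 4 into 2 parts exist). Let N = A − (3)·I. Computing rank(N^1) = 2, rank(N^2) = 1, rank(N^3) = 0; the number of blocks of size ≥ j is rank(N^{j−1}) − rank(N^j), giving [2, 1, 1]. So we have 1 block(s) of size 3, 1 block(s) of size 1 → block sizes [3, 1]

Assembling the blocks gives a Jordan form
J =
  [3, 1, 0, 0]
  [0, 3, 1, 0]
  [0, 0, 3, 0]
  [0, 0, 0, 3]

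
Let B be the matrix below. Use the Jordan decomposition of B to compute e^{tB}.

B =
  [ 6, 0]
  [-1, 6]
e^{tB} =
  [exp(6*t), 0]
  [-t*exp(6*t), exp(6*t)]

Strategy: write B = P · J · P⁻¹ where J is a Jordan canonical form, so e^{tB} = P · e^{tJ} · P⁻¹, and e^{tJ} can be computed block-by-block.

B has Jordan form
J =
  [6, 1]
  [0, 6]
(up to reordering of blocks).

Per-block formulas:
  For a 2×2 Jordan block J_2(6): exp(t · J_2(6)) = e^(6t)·(I + t·N), where N is the 2×2 nilpotent shift.

After assembling e^{tJ} and conjugating by P, we get:

e^{tB} =
  [exp(6*t), 0]
  [-t*exp(6*t), exp(6*t)]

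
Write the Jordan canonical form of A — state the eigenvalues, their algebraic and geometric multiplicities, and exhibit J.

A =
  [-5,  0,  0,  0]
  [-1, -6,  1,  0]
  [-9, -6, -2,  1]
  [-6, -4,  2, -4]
J_1(-5) ⊕ J_3(-4)

The characteristic polynomial is
  det(x·I − A) = x^4 + 17*x^3 + 108*x^2 + 304*x + 320 = (x + 4)^3*(x + 5)

Eigenvalues and multiplicities (the geometric multiplicity of λ is n − rank(A − λI), which equals the number of Jordan blocks for λ):
  λ = -5: algebraic multiplicity = 1, geometric multiplicity = 1
  λ = -4: algebraic multiplicity = 3, geometric multiplicity = 1

Determining the block sizes for each eigenvalue:
  λ = -5: one block (gm = 1), so the single block has size am = 1 → block sizes [1]
  λ = -4: one block (gm = 1), so the single block has size am = 3 → block sizes [3]

Assembling the blocks gives a Jordan form
J =
  [-5,  0,  0,  0]
  [ 0, -4,  1,  0]
  [ 0,  0, -4,  1]
  [ 0,  0,  0, -4]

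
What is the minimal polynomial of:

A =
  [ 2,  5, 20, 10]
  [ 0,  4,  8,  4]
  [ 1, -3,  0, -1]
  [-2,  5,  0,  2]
x^2 - 4*x + 4

The characteristic polynomial is χ_A(x) = (x - 2)^4, so the eigenvalues are known. The minimal polynomial is
  m_A(x) = Π_λ (x − λ)^{k_λ}
where k_λ is the size of the *largest* Jordan block for λ (equivalently, the smallest k with (A − λI)^k v = 0 for every generalised eigenvector v of λ).

  λ = 2: largest Jordan block has size 2, contributing (x − 2)^2

So m_A(x) = (x - 2)^2 = x^2 - 4*x + 4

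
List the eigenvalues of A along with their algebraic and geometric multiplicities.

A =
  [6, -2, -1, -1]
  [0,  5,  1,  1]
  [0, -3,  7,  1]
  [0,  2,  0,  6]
λ = 6: alg = 4, geom = 2

Step 1 — factor the characteristic polynomial to read off the algebraic multiplicities:
  χ_A(x) = (x - 6)^4

Step 2 — compute geometric multiplicities via the rank-nullity identity g(λ) = n − rank(A − λI):
  rank(A − (6)·I) = 2, so dim ker(A − (6)·I) = n − 2 = 2

Summary:
  λ = 6: algebraic multiplicity = 4, geometric multiplicity = 2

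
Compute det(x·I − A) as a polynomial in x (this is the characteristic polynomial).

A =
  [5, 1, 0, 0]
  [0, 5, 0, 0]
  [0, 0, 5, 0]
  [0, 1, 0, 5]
x^4 - 20*x^3 + 150*x^2 - 500*x + 625

Expanding det(x·I − A) (e.g. by cofactor expansion or by noting that A is similar to its Jordan form J, which has the same characteristic polynomial as A) gives
  χ_A(x) = x^4 - 20*x^3 + 150*x^2 - 500*x + 625
which factors as (x - 5)^4. The eigenvalues (with algebraic multiplicities) are λ = 5 with multiplicity 4.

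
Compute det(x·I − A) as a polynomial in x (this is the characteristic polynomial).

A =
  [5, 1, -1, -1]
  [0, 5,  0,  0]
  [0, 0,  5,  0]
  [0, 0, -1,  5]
x^4 - 20*x^3 + 150*x^2 - 500*x + 625

Expanding det(x·I − A) (e.g. by cofactor expansion or by noting that A is similar to its Jordan form J, which has the same characteristic polynomial as A) gives
  χ_A(x) = x^4 - 20*x^3 + 150*x^2 - 500*x + 625
which factors as (x - 5)^4. The eigenvalues (with algebraic multiplicities) are λ = 5 with multiplicity 4.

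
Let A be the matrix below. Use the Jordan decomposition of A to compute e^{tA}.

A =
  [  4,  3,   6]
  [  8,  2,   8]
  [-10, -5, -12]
e^{tA} =
  [6*t*exp(-2*t) + exp(-2*t), 3*t*exp(-2*t), 6*t*exp(-2*t)]
  [8*t*exp(-2*t), 4*t*exp(-2*t) + exp(-2*t), 8*t*exp(-2*t)]
  [-10*t*exp(-2*t), -5*t*exp(-2*t), -10*t*exp(-2*t) + exp(-2*t)]

Strategy: write A = P · J · P⁻¹ where J is a Jordan canonical form, so e^{tA} = P · e^{tJ} · P⁻¹, and e^{tJ} can be computed block-by-block.

A has Jordan form
J =
  [-2,  1,  0]
  [ 0, -2,  0]
  [ 0,  0, -2]
(up to reordering of blocks).

Per-block formulas:
  For a 2×2 Jordan block J_2(-2): exp(t · J_2(-2)) = e^(-2t)·(I + t·N), where N is the 2×2 nilpotent shift.
  For a 1×1 block at λ = -2: exp(t · [-2]) = [e^(-2t)].

After assembling e^{tJ} and conjugating by P, we get:

e^{tA} =
  [6*t*exp(-2*t) + exp(-2*t), 3*t*exp(-2*t), 6*t*exp(-2*t)]
  [8*t*exp(-2*t), 4*t*exp(-2*t) + exp(-2*t), 8*t*exp(-2*t)]
  [-10*t*exp(-2*t), -5*t*exp(-2*t), -10*t*exp(-2*t) + exp(-2*t)]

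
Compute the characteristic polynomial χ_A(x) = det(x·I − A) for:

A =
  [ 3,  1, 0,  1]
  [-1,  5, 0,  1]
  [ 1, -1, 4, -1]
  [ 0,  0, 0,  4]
x^4 - 16*x^3 + 96*x^2 - 256*x + 256

Expanding det(x·I − A) (e.g. by cofactor expansion or by noting that A is similar to its Jordan form J, which has the same characteristic polynomial as A) gives
  χ_A(x) = x^4 - 16*x^3 + 96*x^2 - 256*x + 256
which factors as (x - 4)^4. The eigenvalues (with algebraic multiplicities) are λ = 4 with multiplicity 4.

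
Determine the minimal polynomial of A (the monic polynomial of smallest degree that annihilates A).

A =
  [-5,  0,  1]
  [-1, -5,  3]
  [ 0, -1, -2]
x^3 + 12*x^2 + 48*x + 64

The characteristic polynomial is χ_A(x) = (x + 4)^3, so the eigenvalues are known. The minimal polynomial is
  m_A(x) = Π_λ (x − λ)^{k_λ}
where k_λ is the size of the *largest* Jordan block for λ (equivalently, the smallest k with (A − λI)^k v = 0 for every generalised eigenvector v of λ).

  λ = -4: largest Jordan block has size 3, contributing (x + 4)^3

So m_A(x) = (x + 4)^3 = x^3 + 12*x^2 + 48*x + 64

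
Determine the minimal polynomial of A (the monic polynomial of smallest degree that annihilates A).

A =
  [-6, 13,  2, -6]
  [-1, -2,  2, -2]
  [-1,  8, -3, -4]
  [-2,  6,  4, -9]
x^3 + 15*x^2 + 75*x + 125

The characteristic polynomial is χ_A(x) = (x + 5)^4, so the eigenvalues are known. The minimal polynomial is
  m_A(x) = Π_λ (x − λ)^{k_λ}
where k_λ is the size of the *largest* Jordan block for λ (equivalently, the smallest k with (A − λI)^k v = 0 for every generalised eigenvector v of λ).

  λ = -5: largest Jordan block has size 3, contributing (x + 5)^3

So m_A(x) = (x + 5)^3 = x^3 + 15*x^2 + 75*x + 125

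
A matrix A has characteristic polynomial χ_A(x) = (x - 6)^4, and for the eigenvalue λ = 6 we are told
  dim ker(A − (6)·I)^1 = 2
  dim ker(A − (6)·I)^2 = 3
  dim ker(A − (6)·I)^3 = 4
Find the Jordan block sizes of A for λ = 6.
Block sizes for λ = 6: [3, 1]

From the dimensions of kernels of powers, the number of Jordan blocks of size at least j is d_j − d_{j−1} where d_j = dim ker(N^j) (with d_0 = 0). Computing the differences gives [2, 1, 1].
The number of blocks of size exactly k is (#blocks of size ≥ k) − (#blocks of size ≥ k + 1), so the partition is: 1 block(s) of size 1, 1 block(s) of size 3.
In nonincreasing order the block sizes are [3, 1].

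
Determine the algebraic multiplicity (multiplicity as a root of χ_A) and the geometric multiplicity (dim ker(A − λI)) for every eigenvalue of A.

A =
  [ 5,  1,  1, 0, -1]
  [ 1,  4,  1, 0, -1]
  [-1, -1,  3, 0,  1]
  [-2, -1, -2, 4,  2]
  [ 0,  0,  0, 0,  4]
λ = 4: alg = 5, geom = 3

Step 1 — factor the characteristic polynomial to read off the algebraic multiplicities:
  χ_A(x) = (x - 4)^5

Step 2 — compute geometric multiplicities via the rank-nullity identity g(λ) = n − rank(A − λI):
  rank(A − (4)·I) = 2, so dim ker(A − (4)·I) = n − 2 = 3

Summary:
  λ = 4: algebraic multiplicity = 5, geometric multiplicity = 3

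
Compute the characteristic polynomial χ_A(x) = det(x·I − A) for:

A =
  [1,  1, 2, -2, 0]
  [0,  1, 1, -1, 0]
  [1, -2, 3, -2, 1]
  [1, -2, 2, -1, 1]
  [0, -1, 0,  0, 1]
x^5 - 5*x^4 + 10*x^3 - 10*x^2 + 5*x - 1

Expanding det(x·I − A) (e.g. by cofactor expansion or by noting that A is similar to its Jordan form J, which has the same characteristic polynomial as A) gives
  χ_A(x) = x^5 - 5*x^4 + 10*x^3 - 10*x^2 + 5*x - 1
which factors as (x - 1)^5. The eigenvalues (with algebraic multiplicities) are λ = 1 with multiplicity 5.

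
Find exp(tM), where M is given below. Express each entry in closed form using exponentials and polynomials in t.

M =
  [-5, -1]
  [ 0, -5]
e^{tM} =
  [exp(-5*t), -t*exp(-5*t)]
  [0, exp(-5*t)]

Strategy: write M = P · J · P⁻¹ where J is a Jordan canonical form, so e^{tM} = P · e^{tJ} · P⁻¹, and e^{tJ} can be computed block-by-block.

M has Jordan form
J =
  [-5,  1]
  [ 0, -5]
(up to reordering of blocks).

Per-block formulas:
  For a 2×2 Jordan block J_2(-5): exp(t · J_2(-5)) = e^(-5t)·(I + t·N), where N is the 2×2 nilpotent shift.

After assembling e^{tJ} and conjugating by P, we get:

e^{tM} =
  [exp(-5*t), -t*exp(-5*t)]
  [0, exp(-5*t)]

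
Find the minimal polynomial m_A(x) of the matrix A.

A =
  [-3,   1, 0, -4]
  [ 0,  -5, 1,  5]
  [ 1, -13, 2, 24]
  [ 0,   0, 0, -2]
x^3 + 6*x^2 + 12*x + 8

The characteristic polynomial is χ_A(x) = (x + 2)^4, so the eigenvalues are known. The minimal polynomial is
  m_A(x) = Π_λ (x − λ)^{k_λ}
where k_λ is the size of the *largest* Jordan block for λ (equivalently, the smallest k with (A − λI)^k v = 0 for every generalised eigenvector v of λ).

  λ = -2: largest Jordan block has size 3, contributing (x + 2)^3

So m_A(x) = (x + 2)^3 = x^3 + 6*x^2 + 12*x + 8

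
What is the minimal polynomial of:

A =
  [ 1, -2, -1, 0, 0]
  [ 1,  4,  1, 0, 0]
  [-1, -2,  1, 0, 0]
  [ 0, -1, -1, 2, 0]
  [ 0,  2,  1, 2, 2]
x^3 - 6*x^2 + 12*x - 8

The characteristic polynomial is χ_A(x) = (x - 2)^5, so the eigenvalues are known. The minimal polynomial is
  m_A(x) = Π_λ (x − λ)^{k_λ}
where k_λ is the size of the *largest* Jordan block for λ (equivalently, the smallest k with (A − λI)^k v = 0 for every generalised eigenvector v of λ).

  λ = 2: largest Jordan block has size 3, contributing (x − 2)^3

So m_A(x) = (x - 2)^3 = x^3 - 6*x^2 + 12*x - 8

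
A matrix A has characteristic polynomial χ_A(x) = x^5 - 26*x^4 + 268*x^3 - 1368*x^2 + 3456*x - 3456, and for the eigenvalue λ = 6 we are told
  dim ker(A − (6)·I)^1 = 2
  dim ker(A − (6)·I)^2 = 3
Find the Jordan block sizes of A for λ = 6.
Block sizes for λ = 6: [2, 1]

From the dimensions of kernels of powers, the number of Jordan blocks of size at least j is d_j − d_{j−1} where d_j = dim ker(N^j) (with d_0 = 0). Computing the differences gives [2, 1].
The number of blocks of size exactly k is (#blocks of size ≥ k) − (#blocks of size ≥ k + 1), so the partition is: 1 block(s) of size 1, 1 block(s) of size 2.
In nonincreasing order the block sizes are [2, 1].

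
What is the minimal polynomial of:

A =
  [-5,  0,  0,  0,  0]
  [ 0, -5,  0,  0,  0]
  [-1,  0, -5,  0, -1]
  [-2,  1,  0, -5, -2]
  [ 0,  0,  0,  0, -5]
x^2 + 10*x + 25

The characteristic polynomial is χ_A(x) = (x + 5)^5, so the eigenvalues are known. The minimal polynomial is
  m_A(x) = Π_λ (x − λ)^{k_λ}
where k_λ is the size of the *largest* Jordan block for λ (equivalently, the smallest k with (A − λI)^k v = 0 for every generalised eigenvector v of λ).

  λ = -5: largest Jordan block has size 2, contributing (x + 5)^2

So m_A(x) = (x + 5)^2 = x^2 + 10*x + 25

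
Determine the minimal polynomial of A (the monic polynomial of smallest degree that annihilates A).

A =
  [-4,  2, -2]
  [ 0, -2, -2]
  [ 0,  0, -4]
x^2 + 6*x + 8

The characteristic polynomial is χ_A(x) = (x + 2)*(x + 4)^2, so the eigenvalues are known. The minimal polynomial is
  m_A(x) = Π_λ (x − λ)^{k_λ}
where k_λ is the size of the *largest* Jordan block for λ (equivalently, the smallest k with (A − λI)^k v = 0 for every generalised eigenvector v of λ).

  λ = -4: largest Jordan block has size 1, contributing (x + 4)
  λ = -2: largest Jordan block has size 1, contributing (x + 2)

So m_A(x) = (x + 2)*(x + 4) = x^2 + 6*x + 8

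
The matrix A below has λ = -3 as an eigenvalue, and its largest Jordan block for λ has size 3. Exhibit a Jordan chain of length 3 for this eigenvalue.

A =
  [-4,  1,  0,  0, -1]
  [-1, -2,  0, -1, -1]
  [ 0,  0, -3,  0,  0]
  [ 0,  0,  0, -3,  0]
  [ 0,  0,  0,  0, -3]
A Jordan chain for λ = -3 of length 3:
v_1 = (-1, -1, 0, 0, 0)ᵀ
v_2 = (0, -1, 0, 0, 0)ᵀ
v_3 = (0, 0, 0, 1, 0)ᵀ

Let N = A − (-3)·I. We want v_3 with N^3 v_3 = 0 but N^2 v_3 ≠ 0; then v_{j-1} := N · v_j for j = 3, …, 2.

Pick v_3 = (0, 0, 0, 1, 0)ᵀ.
Then v_2 = N · v_3 = (0, -1, 0, 0, 0)ᵀ.
Then v_1 = N · v_2 = (-1, -1, 0, 0, 0)ᵀ.

Sanity check: (A − (-3)·I) v_1 = (0, 0, 0, 0, 0)ᵀ = 0. ✓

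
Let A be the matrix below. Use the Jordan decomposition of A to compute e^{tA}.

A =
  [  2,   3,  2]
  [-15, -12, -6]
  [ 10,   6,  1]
e^{tA} =
  [5*t*exp(-3*t) + exp(-3*t), 3*t*exp(-3*t), 2*t*exp(-3*t)]
  [-15*t*exp(-3*t), -9*t*exp(-3*t) + exp(-3*t), -6*t*exp(-3*t)]
  [10*t*exp(-3*t), 6*t*exp(-3*t), 4*t*exp(-3*t) + exp(-3*t)]

Strategy: write A = P · J · P⁻¹ where J is a Jordan canonical form, so e^{tA} = P · e^{tJ} · P⁻¹, and e^{tJ} can be computed block-by-block.

A has Jordan form
J =
  [-3,  1,  0]
  [ 0, -3,  0]
  [ 0,  0, -3]
(up to reordering of blocks).

Per-block formulas:
  For a 1×1 block at λ = -3: exp(t · [-3]) = [e^(-3t)].
  For a 2×2 Jordan block J_2(-3): exp(t · J_2(-3)) = e^(-3t)·(I + t·N), where N is the 2×2 nilpotent shift.

After assembling e^{tJ} and conjugating by P, we get:

e^{tA} =
  [5*t*exp(-3*t) + exp(-3*t), 3*t*exp(-3*t), 2*t*exp(-3*t)]
  [-15*t*exp(-3*t), -9*t*exp(-3*t) + exp(-3*t), -6*t*exp(-3*t)]
  [10*t*exp(-3*t), 6*t*exp(-3*t), 4*t*exp(-3*t) + exp(-3*t)]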